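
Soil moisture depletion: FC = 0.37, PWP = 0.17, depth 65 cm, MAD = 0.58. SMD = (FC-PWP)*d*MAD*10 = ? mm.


SMD = (FC - PWP) * d * MAD * 10
SMD = (0.37 - 0.17) * 65 * 0.58 * 10
SMD = 0.2000 * 65 * 0.58 * 10

75.4000 mm


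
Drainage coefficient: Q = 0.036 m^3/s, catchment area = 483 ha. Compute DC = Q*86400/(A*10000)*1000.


DC = Q * 86400 / (A * 10000) * 1000
DC = 0.036 * 86400 / (483 * 10000) * 1000
DC = 3110400.0000 / 4830000

0.6440 mm/day


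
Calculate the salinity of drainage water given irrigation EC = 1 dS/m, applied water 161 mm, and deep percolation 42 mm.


EC_dw = EC_iw * D_iw / D_dw
EC_dw = 1 * 161 / 42
EC_dw = 161 / 42

3.8333 dS/m


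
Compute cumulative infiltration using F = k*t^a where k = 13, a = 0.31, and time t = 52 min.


F = k * t^a = 13 * 52^0.31
F = 13 * 3.403777

44.2491 mm


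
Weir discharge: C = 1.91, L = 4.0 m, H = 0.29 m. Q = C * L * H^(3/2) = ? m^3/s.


Q = C * L * H^(3/2) = 1.91 * 4.0 * 0.29^1.5 = 1.91 * 4.0 * 0.156170

1.1931 m^3/s


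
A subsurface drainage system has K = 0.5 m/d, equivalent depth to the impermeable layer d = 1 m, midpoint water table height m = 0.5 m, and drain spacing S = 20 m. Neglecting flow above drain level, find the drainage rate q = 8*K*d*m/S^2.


q = 8*K*d*m/S^2
q = 8*0.5*1*0.5/20^2
q = 2.0000 / 400

0.0050 m/d


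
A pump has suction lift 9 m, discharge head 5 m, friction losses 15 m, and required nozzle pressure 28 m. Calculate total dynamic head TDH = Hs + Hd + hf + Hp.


TDH = Hs + Hd + hf + Hp = 9 + 5 + 15 + 28 = 57

57 m


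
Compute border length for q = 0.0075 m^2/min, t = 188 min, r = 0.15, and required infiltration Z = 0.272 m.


L = q*t/((1+r)*Z)
L = 0.0075*188/((1+0.15)*0.272)
L = 1.41/0.3128

4.5077 m


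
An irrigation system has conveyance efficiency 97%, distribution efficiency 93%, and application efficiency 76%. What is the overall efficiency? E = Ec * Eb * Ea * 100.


Ec = 0.97, Eb = 0.93, Ea = 0.76
E = 0.97 * 0.93 * 0.76 * 100 = 68.5596%

68.5596 %


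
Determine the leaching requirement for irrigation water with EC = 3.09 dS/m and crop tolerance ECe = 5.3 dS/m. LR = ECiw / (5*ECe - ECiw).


LR = ECiw / (5*ECe - ECiw)
LR = 3.09 / (5*5.3 - 3.09)
LR = 3.09 / 23.4100

0.1320


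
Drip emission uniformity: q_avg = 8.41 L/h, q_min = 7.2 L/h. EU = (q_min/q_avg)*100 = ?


EU = (q_min/q_avg)*100 = (7.2/8.41)*100 = 85.6124%

85.6124 %


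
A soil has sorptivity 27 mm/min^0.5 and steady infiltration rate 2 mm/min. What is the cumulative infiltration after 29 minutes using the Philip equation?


F = S*sqrt(t) + A*t
F = 27*sqrt(29) + 2*29
F = 27*5.385165 + 58

203.3995 mm


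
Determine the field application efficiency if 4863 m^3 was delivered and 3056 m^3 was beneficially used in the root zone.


Ea = V_root / V_field * 100 = 3056 / 4863 * 100 = 62.8419%

62.8419 %


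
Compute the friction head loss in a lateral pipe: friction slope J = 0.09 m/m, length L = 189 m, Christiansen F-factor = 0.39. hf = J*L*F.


hf = J * L * F = 0.09 * 189 * 0.39 = 6.6339 m

6.6339 m


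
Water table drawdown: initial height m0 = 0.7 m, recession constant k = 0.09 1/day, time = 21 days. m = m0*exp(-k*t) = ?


m = m0 * exp(-k*t)
m = 0.7 * exp(-0.09 * 21)
m = 0.7 * exp(-1.8900)

0.1058 m


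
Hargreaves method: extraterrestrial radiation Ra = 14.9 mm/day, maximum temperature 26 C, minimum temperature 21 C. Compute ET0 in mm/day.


Tmean = (Tmax + Tmin)/2 = (26 + 21)/2 = 23.5
ET0 = 0.0023 * 14.9 * (23.5 + 17.8) * sqrt(26 - 21)
ET0 = 0.0023 * 14.9 * 41.3 * 2.236068

3.1648 mm/day


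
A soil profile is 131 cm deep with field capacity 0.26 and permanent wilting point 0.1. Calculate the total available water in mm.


AWC = (FC - PWP) * d * 10
AWC = (0.26 - 0.1) * 131 * 10
AWC = 0.1600 * 131 * 10

209.6000 mm


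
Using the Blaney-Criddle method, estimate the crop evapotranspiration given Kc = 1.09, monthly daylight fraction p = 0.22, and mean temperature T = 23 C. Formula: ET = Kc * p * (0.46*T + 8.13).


ET = Kc * p * (0.46*T + 8.13)
ET = 1.09 * 0.22 * (0.46*23 + 8.13)
ET = 1.09 * 0.22 * 18.7100

4.4867 mm/day


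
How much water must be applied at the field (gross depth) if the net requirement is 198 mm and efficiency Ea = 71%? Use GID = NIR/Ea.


Ea = 71% = 0.71
GID = NIR / Ea = 198 / 0.71 = 278.8732 mm

278.8732 mm


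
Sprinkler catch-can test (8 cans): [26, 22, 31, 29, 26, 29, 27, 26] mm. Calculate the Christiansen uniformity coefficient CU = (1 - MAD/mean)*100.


mean = 27.000000 mm
MAD = 2.000000 mm
CU = (1 - 2.000000/27.000000)*100

92.5926 %


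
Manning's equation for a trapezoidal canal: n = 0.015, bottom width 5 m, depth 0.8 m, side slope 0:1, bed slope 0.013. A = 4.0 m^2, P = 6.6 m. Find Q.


R = A/P = 4.0/6.6 = 0.606061
Q = (1/0.015) * 4.0 * 0.606061^(2/3) * 0.013^0.5

21.7747 m^3/s


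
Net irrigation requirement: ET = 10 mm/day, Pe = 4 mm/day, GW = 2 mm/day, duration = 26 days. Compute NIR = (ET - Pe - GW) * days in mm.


Daily deficit = ET - Pe - GW = 10 - 4 - 2 = 4 mm/day
NIR = 4 * 26 = 104 mm

104.0000 mm


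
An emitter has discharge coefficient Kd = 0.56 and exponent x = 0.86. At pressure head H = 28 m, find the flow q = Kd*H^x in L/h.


q = Kd * H^x = 0.56 * 28^0.86 = 0.56 * 17.561269

9.8343 L/h


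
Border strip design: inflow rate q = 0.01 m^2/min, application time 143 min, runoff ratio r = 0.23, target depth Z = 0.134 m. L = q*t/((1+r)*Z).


L = q*t/((1+r)*Z)
L = 0.01*143/((1+0.23)*0.134)
L = 1.43/0.16482

8.6761 m


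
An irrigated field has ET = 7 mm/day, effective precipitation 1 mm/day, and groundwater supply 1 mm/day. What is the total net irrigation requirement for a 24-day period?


Daily deficit = ET - Pe - GW = 7 - 1 - 1 = 5 mm/day
NIR = 5 * 24 = 120 mm

120.0000 mm


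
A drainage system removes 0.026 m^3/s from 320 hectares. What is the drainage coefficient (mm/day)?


DC = Q * 86400 / (A * 10000) * 1000
DC = 0.026 * 86400 / (320 * 10000) * 1000
DC = 2246400.0000 / 3200000

0.7020 mm/day


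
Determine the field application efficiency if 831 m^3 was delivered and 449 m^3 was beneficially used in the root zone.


Ea = V_root / V_field * 100 = 449 / 831 * 100 = 54.0313%

54.0313 %


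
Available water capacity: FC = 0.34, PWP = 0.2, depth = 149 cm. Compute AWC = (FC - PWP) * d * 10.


AWC = (FC - PWP) * d * 10
AWC = (0.34 - 0.2) * 149 * 10
AWC = 0.1400 * 149 * 10

208.6000 mm


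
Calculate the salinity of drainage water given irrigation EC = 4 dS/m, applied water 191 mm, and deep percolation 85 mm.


EC_dw = EC_iw * D_iw / D_dw
EC_dw = 4 * 191 / 85
EC_dw = 764 / 85

8.9882 dS/m


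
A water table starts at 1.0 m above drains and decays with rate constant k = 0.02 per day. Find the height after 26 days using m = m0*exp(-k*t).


m = m0 * exp(-k*t)
m = 1.0 * exp(-0.02 * 26)
m = 1.0 * exp(-0.5200)

0.5945 m


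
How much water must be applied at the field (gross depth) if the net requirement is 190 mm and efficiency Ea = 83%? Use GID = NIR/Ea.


Ea = 83% = 0.83
GID = NIR / Ea = 190 / 0.83 = 228.9157 mm

228.9157 mm


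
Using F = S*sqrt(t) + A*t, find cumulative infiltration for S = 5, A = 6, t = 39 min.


F = S*sqrt(t) + A*t
F = 5*sqrt(39) + 6*39
F = 5*6.244998 + 234

265.2250 mm


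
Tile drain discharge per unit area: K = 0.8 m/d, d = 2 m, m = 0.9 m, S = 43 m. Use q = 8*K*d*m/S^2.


q = 8*K*d*m/S^2
q = 8*0.8*2*0.9/43^2
q = 11.5200 / 1849

0.0062 m/d


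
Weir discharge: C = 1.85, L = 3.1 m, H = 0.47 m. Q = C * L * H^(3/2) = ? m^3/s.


Q = C * L * H^(3/2) = 1.85 * 3.1 * 0.47^1.5 = 1.85 * 3.1 * 0.322216

1.8479 m^3/s


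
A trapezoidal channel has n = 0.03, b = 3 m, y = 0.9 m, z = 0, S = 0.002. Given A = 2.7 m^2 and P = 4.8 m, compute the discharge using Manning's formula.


R = A/P = 2.7/4.8 = 0.562500
Q = (1/0.03) * 2.7 * 0.562500^(2/3) * 0.002^0.5

2.7427 m^3/s


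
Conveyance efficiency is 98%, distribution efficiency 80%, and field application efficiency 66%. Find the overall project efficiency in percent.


Ec = 0.98, Eb = 0.8, Ea = 0.66
E = 0.98 * 0.8 * 0.66 * 100 = 51.7440%

51.7440 %


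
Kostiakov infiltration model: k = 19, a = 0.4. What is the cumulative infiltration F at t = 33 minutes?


F = k * t^a = 19 * 33^0.4
F = 19 * 4.049539

76.9412 mm


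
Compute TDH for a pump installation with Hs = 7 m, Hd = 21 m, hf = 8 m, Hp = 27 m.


TDH = Hs + Hd + hf + Hp = 7 + 21 + 8 + 27 = 63

63 m


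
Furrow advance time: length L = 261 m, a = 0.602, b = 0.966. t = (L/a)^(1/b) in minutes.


t = (L/a)^(1/b)
t = (261/0.602)^(1/0.966)
t = 433.554817^(1/0.966)

536.8578 min


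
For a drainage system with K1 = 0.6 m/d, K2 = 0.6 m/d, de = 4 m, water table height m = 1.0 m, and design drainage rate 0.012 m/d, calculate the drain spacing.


S^2 = 8*K2*de*m/q + 4*K1*m^2/q
S^2 = 8*0.6*4*1.0/0.012 + 4*0.6*1.0^2/0.012
S = sqrt(1800.0000)

42.4264 m


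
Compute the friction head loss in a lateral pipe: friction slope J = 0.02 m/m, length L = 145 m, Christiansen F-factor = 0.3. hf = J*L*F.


hf = J * L * F = 0.02 * 145 * 0.3 = 0.8700 m

0.8700 m


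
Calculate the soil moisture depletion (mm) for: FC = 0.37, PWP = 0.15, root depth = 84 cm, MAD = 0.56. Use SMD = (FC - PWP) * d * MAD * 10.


SMD = (FC - PWP) * d * MAD * 10
SMD = (0.37 - 0.15) * 84 * 0.56 * 10
SMD = 0.2200 * 84 * 0.56 * 10

103.4880 mm


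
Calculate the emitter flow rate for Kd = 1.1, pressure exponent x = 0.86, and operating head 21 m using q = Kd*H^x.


q = Kd * H^x = 1.1 * 21^0.86 = 1.1 * 13.712246

15.0835 L/h


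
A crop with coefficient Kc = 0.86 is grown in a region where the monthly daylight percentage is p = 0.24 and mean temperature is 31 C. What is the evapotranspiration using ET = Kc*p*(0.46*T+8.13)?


ET = Kc * p * (0.46*T + 8.13)
ET = 0.86 * 0.24 * (0.46*31 + 8.13)
ET = 0.86 * 0.24 * 22.3900

4.6213 mm/day


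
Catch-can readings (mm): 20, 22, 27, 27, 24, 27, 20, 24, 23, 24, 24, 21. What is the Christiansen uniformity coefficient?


mean = 23.583333 mm
MAD = 1.986111 mm
CU = (1 - 1.986111/23.583333)*100

91.5783 %


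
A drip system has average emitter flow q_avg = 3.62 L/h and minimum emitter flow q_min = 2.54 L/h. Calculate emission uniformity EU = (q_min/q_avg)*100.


EU = (q_min/q_avg)*100 = (2.54/3.62)*100 = 70.1657%

70.1657 %


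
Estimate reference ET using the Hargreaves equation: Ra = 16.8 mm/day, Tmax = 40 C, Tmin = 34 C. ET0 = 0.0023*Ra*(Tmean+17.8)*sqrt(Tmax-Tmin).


Tmean = (Tmax + Tmin)/2 = (40 + 34)/2 = 37.0
ET0 = 0.0023 * 16.8 * (37.0 + 17.8) * sqrt(40 - 34)
ET0 = 0.0023 * 16.8 * 54.8 * 2.449490

5.1867 mm/day


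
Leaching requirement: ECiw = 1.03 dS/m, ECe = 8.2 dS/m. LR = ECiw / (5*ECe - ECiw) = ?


LR = ECiw / (5*ECe - ECiw)
LR = 1.03 / (5*8.2 - 1.03)
LR = 1.03 / 39.9700

0.0258


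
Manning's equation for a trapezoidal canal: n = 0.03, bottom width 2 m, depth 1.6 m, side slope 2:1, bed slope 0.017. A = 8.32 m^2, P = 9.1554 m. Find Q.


R = A/P = 8.32/9.1554 = 0.908753
Q = (1/0.03) * 8.32 * 0.908753^(2/3) * 0.017^0.5

33.9253 m^3/s


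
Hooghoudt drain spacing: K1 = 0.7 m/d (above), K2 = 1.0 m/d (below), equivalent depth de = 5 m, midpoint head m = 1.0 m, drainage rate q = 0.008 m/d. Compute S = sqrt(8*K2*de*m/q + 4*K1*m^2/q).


S^2 = 8*K2*de*m/q + 4*K1*m^2/q
S^2 = 8*1.0*5*1.0/0.008 + 4*0.7*1.0^2/0.008
S = sqrt(5350.0000)

73.1437 m


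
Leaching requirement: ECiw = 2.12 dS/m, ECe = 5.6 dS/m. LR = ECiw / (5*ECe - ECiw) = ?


LR = ECiw / (5*ECe - ECiw)
LR = 2.12 / (5*5.6 - 2.12)
LR = 2.12 / 25.8800

0.0819


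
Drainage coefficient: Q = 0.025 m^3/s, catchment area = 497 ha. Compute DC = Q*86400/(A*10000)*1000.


DC = Q * 86400 / (A * 10000) * 1000
DC = 0.025 * 86400 / (497 * 10000) * 1000
DC = 2160000.0000 / 4970000

0.4346 mm/day


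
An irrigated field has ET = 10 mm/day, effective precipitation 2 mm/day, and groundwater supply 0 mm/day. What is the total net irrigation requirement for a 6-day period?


Daily deficit = ET - Pe - GW = 10 - 2 - 0 = 8 mm/day
NIR = 8 * 6 = 48 mm

48.0000 mm


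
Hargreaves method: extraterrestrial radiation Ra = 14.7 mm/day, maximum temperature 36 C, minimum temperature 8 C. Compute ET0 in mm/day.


Tmean = (Tmax + Tmin)/2 = (36 + 8)/2 = 22.0
ET0 = 0.0023 * 14.7 * (22.0 + 17.8) * sqrt(36 - 8)
ET0 = 0.0023 * 14.7 * 39.8 * 5.291503

7.1204 mm/day


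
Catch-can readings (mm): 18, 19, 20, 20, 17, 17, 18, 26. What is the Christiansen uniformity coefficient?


mean = 19.375000 mm
MAD = 1.968750 mm
CU = (1 - 1.968750/19.375000)*100

89.8387 %


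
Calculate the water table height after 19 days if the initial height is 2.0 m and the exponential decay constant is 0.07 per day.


m = m0 * exp(-k*t)
m = 2.0 * exp(-0.07 * 19)
m = 2.0 * exp(-1.3300)

0.5290 m


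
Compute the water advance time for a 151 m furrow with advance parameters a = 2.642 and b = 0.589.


t = (L/a)^(1/b)
t = (151/2.642)^(1/0.589)
t = 57.153671^(1/0.589)

961.8271 min


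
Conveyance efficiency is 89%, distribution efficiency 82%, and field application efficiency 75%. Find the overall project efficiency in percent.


Ec = 0.89, Eb = 0.82, Ea = 0.75
E = 0.89 * 0.82 * 0.75 * 100 = 54.7350%

54.7350 %


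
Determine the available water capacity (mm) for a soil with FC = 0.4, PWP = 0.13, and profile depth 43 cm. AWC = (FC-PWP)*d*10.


AWC = (FC - PWP) * d * 10
AWC = (0.4 - 0.13) * 43 * 10
AWC = 0.2700 * 43 * 10

116.1000 mm


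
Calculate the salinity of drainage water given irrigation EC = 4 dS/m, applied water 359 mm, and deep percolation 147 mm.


EC_dw = EC_iw * D_iw / D_dw
EC_dw = 4 * 359 / 147
EC_dw = 1436 / 147

9.7687 dS/m


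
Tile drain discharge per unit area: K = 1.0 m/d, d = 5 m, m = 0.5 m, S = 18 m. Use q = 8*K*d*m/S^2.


q = 8*K*d*m/S^2
q = 8*1.0*5*0.5/18^2
q = 20.0000 / 324

0.0617 m/d


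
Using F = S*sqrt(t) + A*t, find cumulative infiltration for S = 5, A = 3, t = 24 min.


F = S*sqrt(t) + A*t
F = 5*sqrt(24) + 3*24
F = 5*4.898979 + 72

96.4949 mm


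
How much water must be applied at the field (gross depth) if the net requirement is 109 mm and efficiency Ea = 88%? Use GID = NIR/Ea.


Ea = 88% = 0.88
GID = NIR / Ea = 109 / 0.88 = 123.8636 mm

123.8636 mm


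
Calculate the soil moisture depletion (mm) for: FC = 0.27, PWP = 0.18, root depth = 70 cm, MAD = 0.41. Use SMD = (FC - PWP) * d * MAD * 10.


SMD = (FC - PWP) * d * MAD * 10
SMD = (0.27 - 0.18) * 70 * 0.41 * 10
SMD = 0.0900 * 70 * 0.41 * 10

25.8300 mm


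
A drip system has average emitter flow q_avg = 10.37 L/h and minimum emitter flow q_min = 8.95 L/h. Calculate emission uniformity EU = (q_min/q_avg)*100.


EU = (q_min/q_avg)*100 = (8.95/10.37)*100 = 86.3067%

86.3067 %


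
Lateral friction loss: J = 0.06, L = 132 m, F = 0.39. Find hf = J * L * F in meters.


hf = J * L * F = 0.06 * 132 * 0.39 = 3.0888 m

3.0888 m


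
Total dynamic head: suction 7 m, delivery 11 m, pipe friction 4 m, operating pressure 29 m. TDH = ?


TDH = Hs + Hd + hf + Hp = 7 + 11 + 4 + 29 = 51

51 m


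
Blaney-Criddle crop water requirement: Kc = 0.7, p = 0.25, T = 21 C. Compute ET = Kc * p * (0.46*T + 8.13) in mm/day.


ET = Kc * p * (0.46*T + 8.13)
ET = 0.7 * 0.25 * (0.46*21 + 8.13)
ET = 0.7 * 0.25 * 17.7900

3.1132 mm/day


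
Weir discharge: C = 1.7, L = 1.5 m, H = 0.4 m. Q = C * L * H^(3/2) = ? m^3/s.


Q = C * L * H^(3/2) = 1.7 * 1.5 * 0.4^1.5 = 1.7 * 1.5 * 0.252982

0.6451 m^3/s


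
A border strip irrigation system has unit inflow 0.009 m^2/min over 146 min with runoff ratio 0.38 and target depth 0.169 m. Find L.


L = q*t/((1+r)*Z)
L = 0.009*146/((1+0.38)*0.169)
L = 1.314/0.23322

5.6342 m


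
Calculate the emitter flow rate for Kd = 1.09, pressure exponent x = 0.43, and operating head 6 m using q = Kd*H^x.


q = Kd * H^x = 1.09 * 6^0.43 = 1.09 * 2.160753

2.3552 L/h


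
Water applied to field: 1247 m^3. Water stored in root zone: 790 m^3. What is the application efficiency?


Ea = V_root / V_field * 100 = 790 / 1247 * 100 = 63.3520%

63.3520 %


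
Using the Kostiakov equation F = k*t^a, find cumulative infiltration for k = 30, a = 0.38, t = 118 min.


F = k * t^a = 30 * 118^0.38
F = 30 * 6.127949

183.8385 mm


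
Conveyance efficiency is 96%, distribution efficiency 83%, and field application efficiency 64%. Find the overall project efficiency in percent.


Ec = 0.96, Eb = 0.83, Ea = 0.64
E = 0.96 * 0.83 * 0.64 * 100 = 50.9952%

50.9952 %


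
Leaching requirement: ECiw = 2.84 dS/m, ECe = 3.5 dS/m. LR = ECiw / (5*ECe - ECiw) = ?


LR = ECiw / (5*ECe - ECiw)
LR = 2.84 / (5*3.5 - 2.84)
LR = 2.84 / 14.6600

0.1937


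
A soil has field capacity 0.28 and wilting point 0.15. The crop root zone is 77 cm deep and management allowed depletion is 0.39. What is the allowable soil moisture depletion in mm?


SMD = (FC - PWP) * d * MAD * 10
SMD = (0.28 - 0.15) * 77 * 0.39 * 10
SMD = 0.1300 * 77 * 0.39 * 10

39.0390 mm


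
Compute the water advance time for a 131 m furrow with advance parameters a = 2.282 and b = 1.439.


t = (L/a)^(1/b)
t = (131/2.282)^(1/1.439)
t = 57.405784^(1/1.439)

16.6858 min


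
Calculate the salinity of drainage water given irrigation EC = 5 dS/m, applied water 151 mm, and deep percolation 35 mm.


EC_dw = EC_iw * D_iw / D_dw
EC_dw = 5 * 151 / 35
EC_dw = 755 / 35

21.5714 dS/m


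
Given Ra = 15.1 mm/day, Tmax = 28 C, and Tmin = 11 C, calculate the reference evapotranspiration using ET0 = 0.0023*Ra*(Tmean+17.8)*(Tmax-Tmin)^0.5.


Tmean = (Tmax + Tmin)/2 = (28 + 11)/2 = 19.5
ET0 = 0.0023 * 15.1 * (19.5 + 17.8) * sqrt(28 - 11)
ET0 = 0.0023 * 15.1 * 37.3 * 4.123106

5.3412 mm/day


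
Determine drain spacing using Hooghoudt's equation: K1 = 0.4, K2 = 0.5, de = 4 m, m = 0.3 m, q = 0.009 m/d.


S^2 = 8*K2*de*m/q + 4*K1*m^2/q
S^2 = 8*0.5*4*0.3/0.009 + 4*0.4*0.3^2/0.009
S = sqrt(549.3333)

23.4379 m


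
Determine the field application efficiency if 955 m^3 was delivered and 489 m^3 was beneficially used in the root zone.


Ea = V_root / V_field * 100 = 489 / 955 * 100 = 51.2042%

51.2042 %


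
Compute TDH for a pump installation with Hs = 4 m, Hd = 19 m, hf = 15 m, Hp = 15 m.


TDH = Hs + Hd + hf + Hp = 4 + 19 + 15 + 15 = 53

53 m


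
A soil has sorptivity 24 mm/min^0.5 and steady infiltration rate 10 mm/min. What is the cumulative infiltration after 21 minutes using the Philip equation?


F = S*sqrt(t) + A*t
F = 24*sqrt(21) + 10*21
F = 24*4.582576 + 210

319.9818 mm


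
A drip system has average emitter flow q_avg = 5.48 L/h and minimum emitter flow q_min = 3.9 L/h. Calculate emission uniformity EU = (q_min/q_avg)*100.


EU = (q_min/q_avg)*100 = (3.9/5.48)*100 = 71.1679%

71.1679 %


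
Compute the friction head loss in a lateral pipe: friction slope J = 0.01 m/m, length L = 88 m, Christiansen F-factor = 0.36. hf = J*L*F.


hf = J * L * F = 0.01 * 88 * 0.36 = 0.3168 m

0.3168 m


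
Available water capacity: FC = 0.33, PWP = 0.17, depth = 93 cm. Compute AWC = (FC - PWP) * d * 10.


AWC = (FC - PWP) * d * 10
AWC = (0.33 - 0.17) * 93 * 10
AWC = 0.1600 * 93 * 10

148.8000 mm


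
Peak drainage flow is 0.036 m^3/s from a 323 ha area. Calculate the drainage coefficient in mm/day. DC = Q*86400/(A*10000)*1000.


DC = Q * 86400 / (A * 10000) * 1000
DC = 0.036 * 86400 / (323 * 10000) * 1000
DC = 3110400.0000 / 3230000

0.9630 mm/day


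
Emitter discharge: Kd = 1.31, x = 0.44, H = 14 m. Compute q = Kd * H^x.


q = Kd * H^x = 1.31 * 14^0.44 = 1.31 * 3.193716

4.1838 L/h


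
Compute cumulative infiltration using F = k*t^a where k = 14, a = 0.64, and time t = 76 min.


F = k * t^a = 14 * 76^0.64
F = 14 * 15.985297

223.7942 mm


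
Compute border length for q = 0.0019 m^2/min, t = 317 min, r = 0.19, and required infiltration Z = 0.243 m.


L = q*t/((1+r)*Z)
L = 0.0019*317/((1+0.19)*0.243)
L = 0.6023/0.28917

2.0829 m


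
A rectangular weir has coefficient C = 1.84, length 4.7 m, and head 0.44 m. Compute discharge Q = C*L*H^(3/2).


Q = C * L * H^(3/2) = 1.84 * 4.7 * 0.44^1.5 = 1.84 * 4.7 * 0.291863

2.5240 m^3/s


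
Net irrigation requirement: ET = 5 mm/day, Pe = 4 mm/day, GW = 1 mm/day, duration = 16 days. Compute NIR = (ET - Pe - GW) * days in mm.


Daily deficit = ET - Pe - GW = 5 - 4 - 1 = 0 mm/day
NIR = 0 * 16 = 0 mm

0 mm


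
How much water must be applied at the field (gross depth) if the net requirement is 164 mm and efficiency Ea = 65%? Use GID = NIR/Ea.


Ea = 65% = 0.65
GID = NIR / Ea = 164 / 0.65 = 252.3077 mm

252.3077 mm


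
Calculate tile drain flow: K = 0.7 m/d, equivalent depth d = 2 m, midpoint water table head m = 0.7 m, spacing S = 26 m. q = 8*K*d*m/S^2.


q = 8*K*d*m/S^2
q = 8*0.7*2*0.7/26^2
q = 7.8400 / 676

0.0116 m/d


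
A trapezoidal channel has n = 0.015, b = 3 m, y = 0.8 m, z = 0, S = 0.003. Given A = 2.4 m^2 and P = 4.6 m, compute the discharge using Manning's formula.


R = A/P = 2.4/4.6 = 0.521739
Q = (1/0.015) * 2.4 * 0.521739^(2/3) * 0.003^0.5

5.6796 m^3/s


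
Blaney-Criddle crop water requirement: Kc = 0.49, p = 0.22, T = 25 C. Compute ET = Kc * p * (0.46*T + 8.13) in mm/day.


ET = Kc * p * (0.46*T + 8.13)
ET = 0.49 * 0.22 * (0.46*25 + 8.13)
ET = 0.49 * 0.22 * 19.6300

2.1161 mm/day


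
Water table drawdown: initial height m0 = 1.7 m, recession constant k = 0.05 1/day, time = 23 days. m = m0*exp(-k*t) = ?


m = m0 * exp(-k*t)
m = 1.7 * exp(-0.05 * 23)
m = 1.7 * exp(-1.1500)

0.5383 m


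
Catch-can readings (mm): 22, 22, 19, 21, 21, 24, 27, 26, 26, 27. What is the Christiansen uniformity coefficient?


mean = 23.500000 mm
MAD = 2.500000 mm
CU = (1 - 2.500000/23.500000)*100

89.3617 %


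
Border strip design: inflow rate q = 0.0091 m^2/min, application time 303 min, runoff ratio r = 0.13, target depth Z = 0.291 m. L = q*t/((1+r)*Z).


L = q*t/((1+r)*Z)
L = 0.0091*303/((1+0.13)*0.291)
L = 2.7573/0.32883

8.3852 m


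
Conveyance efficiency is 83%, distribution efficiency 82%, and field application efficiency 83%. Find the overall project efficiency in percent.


Ec = 0.83, Eb = 0.82, Ea = 0.83
E = 0.83 * 0.82 * 0.83 * 100 = 56.4898%

56.4898 %


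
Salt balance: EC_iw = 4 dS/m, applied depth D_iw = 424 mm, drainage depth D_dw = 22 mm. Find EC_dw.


EC_dw = EC_iw * D_iw / D_dw
EC_dw = 4 * 424 / 22
EC_dw = 1696 / 22

77.0909 dS/m


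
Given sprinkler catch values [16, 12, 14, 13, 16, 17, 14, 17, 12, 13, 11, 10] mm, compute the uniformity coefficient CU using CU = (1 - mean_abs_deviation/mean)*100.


mean = 13.750000 mm
MAD = 1.916667 mm
CU = (1 - 1.916667/13.750000)*100

86.0606 %


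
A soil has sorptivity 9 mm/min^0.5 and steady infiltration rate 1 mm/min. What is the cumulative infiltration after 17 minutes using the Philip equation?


F = S*sqrt(t) + A*t
F = 9*sqrt(17) + 1*17
F = 9*4.123106 + 17

54.1080 mm


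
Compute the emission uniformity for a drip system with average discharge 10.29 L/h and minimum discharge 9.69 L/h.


EU = (q_min/q_avg)*100 = (9.69/10.29)*100 = 94.1691%

94.1691 %


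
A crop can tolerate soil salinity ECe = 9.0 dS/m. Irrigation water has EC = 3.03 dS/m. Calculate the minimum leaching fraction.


LR = ECiw / (5*ECe - ECiw)
LR = 3.03 / (5*9.0 - 3.03)
LR = 3.03 / 41.9700

0.0722


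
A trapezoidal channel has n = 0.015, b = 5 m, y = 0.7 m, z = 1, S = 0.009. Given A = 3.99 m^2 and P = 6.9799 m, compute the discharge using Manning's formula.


R = A/P = 3.99/6.9799 = 0.571641
Q = (1/0.015) * 3.99 * 0.571641^(2/3) * 0.009^0.5

17.3814 m^3/s


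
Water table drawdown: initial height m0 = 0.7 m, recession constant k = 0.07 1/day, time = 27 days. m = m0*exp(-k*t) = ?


m = m0 * exp(-k*t)
m = 0.7 * exp(-0.07 * 27)
m = 0.7 * exp(-1.8900)

0.1058 m


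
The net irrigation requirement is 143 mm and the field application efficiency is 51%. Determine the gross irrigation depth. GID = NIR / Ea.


Ea = 51% = 0.51
GID = NIR / Ea = 143 / 0.51 = 280.3922 mm

280.3922 mm


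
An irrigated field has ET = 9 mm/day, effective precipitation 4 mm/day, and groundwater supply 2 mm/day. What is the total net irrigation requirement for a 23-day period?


Daily deficit = ET - Pe - GW = 9 - 4 - 2 = 3 mm/day
NIR = 3 * 23 = 69 mm

69.0000 mm


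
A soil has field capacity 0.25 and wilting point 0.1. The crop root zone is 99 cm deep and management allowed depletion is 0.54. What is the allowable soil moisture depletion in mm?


SMD = (FC - PWP) * d * MAD * 10
SMD = (0.25 - 0.1) * 99 * 0.54 * 10
SMD = 0.1500 * 99 * 0.54 * 10

80.1900 mm


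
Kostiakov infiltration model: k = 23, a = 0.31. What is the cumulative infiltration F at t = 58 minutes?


F = k * t^a = 23 * 58^0.31
F = 23 * 3.520973

80.9824 mm


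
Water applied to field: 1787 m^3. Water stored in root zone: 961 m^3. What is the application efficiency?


Ea = V_root / V_field * 100 = 961 / 1787 * 100 = 53.7773%

53.7773 %


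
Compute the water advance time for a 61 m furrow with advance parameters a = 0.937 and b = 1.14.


t = (L/a)^(1/b)
t = (61/0.937)^(1/1.14)
t = 65.101387^(1/1.14)

38.9824 min


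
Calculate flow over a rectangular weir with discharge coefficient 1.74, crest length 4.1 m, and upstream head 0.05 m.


Q = C * L * H^(3/2) = 1.74 * 4.1 * 0.05^1.5 = 1.74 * 4.1 * 0.011180

0.0798 m^3/s


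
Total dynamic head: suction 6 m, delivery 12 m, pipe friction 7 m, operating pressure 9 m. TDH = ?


TDH = Hs + Hd + hf + Hp = 6 + 12 + 7 + 9 = 34

34 m


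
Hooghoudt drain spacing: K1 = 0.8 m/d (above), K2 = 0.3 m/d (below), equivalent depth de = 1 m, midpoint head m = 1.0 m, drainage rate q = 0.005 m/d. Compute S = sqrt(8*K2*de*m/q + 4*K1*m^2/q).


S^2 = 8*K2*de*m/q + 4*K1*m^2/q
S^2 = 8*0.3*1*1.0/0.005 + 4*0.8*1.0^2/0.005
S = sqrt(1120.0000)

33.4664 m


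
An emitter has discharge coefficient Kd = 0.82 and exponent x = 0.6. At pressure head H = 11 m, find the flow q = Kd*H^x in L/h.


q = Kd * H^x = 0.82 * 11^0.6 = 0.82 * 4.215369

3.4566 L/h


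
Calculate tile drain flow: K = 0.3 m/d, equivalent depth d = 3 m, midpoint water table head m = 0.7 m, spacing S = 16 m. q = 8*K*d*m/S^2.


q = 8*K*d*m/S^2
q = 8*0.3*3*0.7/16^2
q = 5.0400 / 256

0.0197 m/d


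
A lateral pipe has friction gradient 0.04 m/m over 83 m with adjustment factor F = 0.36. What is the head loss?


hf = J * L * F = 0.04 * 83 * 0.36 = 1.1952 m

1.1952 m


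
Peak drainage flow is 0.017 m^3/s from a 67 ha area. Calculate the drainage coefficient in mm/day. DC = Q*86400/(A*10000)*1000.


DC = Q * 86400 / (A * 10000) * 1000
DC = 0.017 * 86400 / (67 * 10000) * 1000
DC = 1468800.0000 / 670000

2.1922 mm/day


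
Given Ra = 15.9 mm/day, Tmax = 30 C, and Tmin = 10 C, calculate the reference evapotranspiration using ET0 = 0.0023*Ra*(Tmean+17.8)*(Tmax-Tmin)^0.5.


Tmean = (Tmax + Tmin)/2 = (30 + 10)/2 = 20.0
ET0 = 0.0023 * 15.9 * (20.0 + 17.8) * sqrt(30 - 10)
ET0 = 0.0023 * 15.9 * 37.8 * 4.472136

6.1820 mm/day


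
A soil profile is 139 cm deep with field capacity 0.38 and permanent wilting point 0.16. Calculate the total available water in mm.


AWC = (FC - PWP) * d * 10
AWC = (0.38 - 0.16) * 139 * 10
AWC = 0.2200 * 139 * 10

305.8000 mm


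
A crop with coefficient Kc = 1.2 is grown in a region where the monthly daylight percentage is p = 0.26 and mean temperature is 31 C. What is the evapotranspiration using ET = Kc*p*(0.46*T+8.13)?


ET = Kc * p * (0.46*T + 8.13)
ET = 1.2 * 0.26 * (0.46*31 + 8.13)
ET = 1.2 * 0.26 * 22.3900

6.9857 mm/day


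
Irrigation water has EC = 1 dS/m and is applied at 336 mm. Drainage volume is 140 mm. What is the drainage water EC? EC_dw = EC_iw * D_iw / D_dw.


EC_dw = EC_iw * D_iw / D_dw
EC_dw = 1 * 336 / 140
EC_dw = 336 / 140

2.4000 dS/m


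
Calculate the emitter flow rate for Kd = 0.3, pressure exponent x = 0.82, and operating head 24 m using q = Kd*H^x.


q = Kd * H^x = 0.3 * 24^0.82 = 0.3 * 13.544819

4.0634 L/h


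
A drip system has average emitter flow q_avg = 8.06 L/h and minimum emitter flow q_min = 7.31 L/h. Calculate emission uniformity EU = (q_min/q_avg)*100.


EU = (q_min/q_avg)*100 = (7.31/8.06)*100 = 90.6948%

90.6948 %


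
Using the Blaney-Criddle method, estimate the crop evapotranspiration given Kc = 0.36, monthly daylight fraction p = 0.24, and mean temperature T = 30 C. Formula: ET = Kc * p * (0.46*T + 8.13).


ET = Kc * p * (0.46*T + 8.13)
ET = 0.36 * 0.24 * (0.46*30 + 8.13)
ET = 0.36 * 0.24 * 21.9300

1.8948 mm/day


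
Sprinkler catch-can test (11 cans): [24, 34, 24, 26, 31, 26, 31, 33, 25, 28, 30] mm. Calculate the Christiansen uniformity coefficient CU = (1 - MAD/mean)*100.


mean = 28.363636 mm
MAD = 3.123967 mm
CU = (1 - 3.123967/28.363636)*100

88.9860 %


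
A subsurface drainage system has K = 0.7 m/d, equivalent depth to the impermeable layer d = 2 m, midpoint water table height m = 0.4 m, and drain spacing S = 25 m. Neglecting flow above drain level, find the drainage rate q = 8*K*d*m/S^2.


q = 8*K*d*m/S^2
q = 8*0.7*2*0.4/25^2
q = 4.4800 / 625

0.0072 m/d


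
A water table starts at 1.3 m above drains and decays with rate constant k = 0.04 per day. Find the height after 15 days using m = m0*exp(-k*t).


m = m0 * exp(-k*t)
m = 1.3 * exp(-0.04 * 15)
m = 1.3 * exp(-0.6000)

0.7135 m


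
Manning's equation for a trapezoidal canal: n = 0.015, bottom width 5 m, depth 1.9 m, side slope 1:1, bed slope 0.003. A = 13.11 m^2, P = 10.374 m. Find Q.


R = A/P = 13.11/10.374 = 1.263736
Q = (1/0.015) * 13.11 * 1.263736^(2/3) * 0.003^0.5

55.9555 m^3/s


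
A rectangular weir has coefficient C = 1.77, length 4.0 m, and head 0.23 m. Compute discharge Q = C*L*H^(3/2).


Q = C * L * H^(3/2) = 1.77 * 4.0 * 0.23^1.5 = 1.77 * 4.0 * 0.110304

0.7810 m^3/s


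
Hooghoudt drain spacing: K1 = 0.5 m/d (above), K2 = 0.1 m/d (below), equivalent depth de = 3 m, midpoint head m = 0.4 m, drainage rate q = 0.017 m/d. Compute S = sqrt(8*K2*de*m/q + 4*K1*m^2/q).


S^2 = 8*K2*de*m/q + 4*K1*m^2/q
S^2 = 8*0.1*3*0.4/0.017 + 4*0.5*0.4^2/0.017
S = sqrt(75.2941)

8.6772 m


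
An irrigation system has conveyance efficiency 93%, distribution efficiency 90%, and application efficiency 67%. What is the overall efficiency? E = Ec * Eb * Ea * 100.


Ec = 0.93, Eb = 0.9, Ea = 0.67
E = 0.93 * 0.9 * 0.67 * 100 = 56.0790%

56.0790 %


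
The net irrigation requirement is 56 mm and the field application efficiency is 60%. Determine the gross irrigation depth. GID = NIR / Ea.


Ea = 60% = 0.6
GID = NIR / Ea = 56 / 0.6 = 93.3333 mm

93.3333 mm


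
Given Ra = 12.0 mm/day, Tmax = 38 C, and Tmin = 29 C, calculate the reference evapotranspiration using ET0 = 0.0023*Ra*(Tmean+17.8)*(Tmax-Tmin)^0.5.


Tmean = (Tmax + Tmin)/2 = (38 + 29)/2 = 33.5
ET0 = 0.0023 * 12.0 * (33.5 + 17.8) * sqrt(38 - 29)
ET0 = 0.0023 * 12.0 * 51.3 * 3.000000

4.2476 mm/day


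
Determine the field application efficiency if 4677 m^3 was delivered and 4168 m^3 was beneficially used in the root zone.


Ea = V_root / V_field * 100 = 4168 / 4677 * 100 = 89.1170%

89.1170 %


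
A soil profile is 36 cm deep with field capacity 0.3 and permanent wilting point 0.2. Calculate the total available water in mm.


AWC = (FC - PWP) * d * 10
AWC = (0.3 - 0.2) * 36 * 10
AWC = 0.1000 * 36 * 10

36.0000 mm


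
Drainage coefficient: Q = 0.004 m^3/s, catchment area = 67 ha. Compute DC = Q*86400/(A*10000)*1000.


DC = Q * 86400 / (A * 10000) * 1000
DC = 0.004 * 86400 / (67 * 10000) * 1000
DC = 345600.0000 / 670000

0.5158 mm/day


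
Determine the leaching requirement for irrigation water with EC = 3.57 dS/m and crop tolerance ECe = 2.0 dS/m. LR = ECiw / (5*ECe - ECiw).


LR = ECiw / (5*ECe - ECiw)
LR = 3.57 / (5*2.0 - 3.57)
LR = 3.57 / 6.4300

0.5552


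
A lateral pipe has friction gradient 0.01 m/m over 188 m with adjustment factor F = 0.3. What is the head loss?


hf = J * L * F = 0.01 * 188 * 0.3 = 0.5640 m

0.5640 m


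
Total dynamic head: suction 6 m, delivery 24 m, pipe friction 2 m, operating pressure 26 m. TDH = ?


TDH = Hs + Hd + hf + Hp = 6 + 24 + 2 + 26 = 58

58 m


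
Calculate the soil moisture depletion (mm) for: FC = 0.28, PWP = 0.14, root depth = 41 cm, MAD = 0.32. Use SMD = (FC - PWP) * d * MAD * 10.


SMD = (FC - PWP) * d * MAD * 10
SMD = (0.28 - 0.14) * 41 * 0.32 * 10
SMD = 0.1400 * 41 * 0.32 * 10

18.3680 mm


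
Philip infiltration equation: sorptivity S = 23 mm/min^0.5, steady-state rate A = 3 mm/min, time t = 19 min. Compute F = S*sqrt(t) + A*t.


F = S*sqrt(t) + A*t
F = 23*sqrt(19) + 3*19
F = 23*4.358899 + 57

157.2547 mm


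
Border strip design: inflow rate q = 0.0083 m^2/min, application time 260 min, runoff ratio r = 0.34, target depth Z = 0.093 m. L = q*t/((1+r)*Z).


L = q*t/((1+r)*Z)
L = 0.0083*260/((1+0.34)*0.093)
L = 2.158/0.12462

17.3166 m


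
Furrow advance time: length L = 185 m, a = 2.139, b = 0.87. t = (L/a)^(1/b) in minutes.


t = (L/a)^(1/b)
t = (185/2.139)^(1/0.87)
t = 86.489014^(1/0.87)

168.4193 min


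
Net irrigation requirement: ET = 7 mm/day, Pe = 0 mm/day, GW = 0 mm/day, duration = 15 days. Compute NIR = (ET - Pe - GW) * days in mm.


Daily deficit = ET - Pe - GW = 7 - 0 - 0 = 7 mm/day
NIR = 7 * 15 = 105 mm

105.0000 mm


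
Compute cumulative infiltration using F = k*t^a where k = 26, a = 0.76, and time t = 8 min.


F = k * t^a = 26 * 8^0.76
F = 26 * 4.856780

126.2763 mm


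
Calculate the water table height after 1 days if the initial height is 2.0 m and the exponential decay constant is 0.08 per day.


m = m0 * exp(-k*t)
m = 2.0 * exp(-0.08 * 1)
m = 2.0 * exp(-0.0800)

1.8462 m


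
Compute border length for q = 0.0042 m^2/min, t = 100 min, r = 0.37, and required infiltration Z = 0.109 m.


L = q*t/((1+r)*Z)
L = 0.0042*100/((1+0.37)*0.109)
L = 0.42/0.14933

2.8126 m


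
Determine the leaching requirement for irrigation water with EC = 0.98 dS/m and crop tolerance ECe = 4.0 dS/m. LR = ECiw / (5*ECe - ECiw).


LR = ECiw / (5*ECe - ECiw)
LR = 0.98 / (5*4.0 - 0.98)
LR = 0.98 / 19.0200

0.0515


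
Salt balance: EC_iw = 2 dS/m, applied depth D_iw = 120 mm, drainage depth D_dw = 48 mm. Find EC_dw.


EC_dw = EC_iw * D_iw / D_dw
EC_dw = 2 * 120 / 48
EC_dw = 240 / 48

5.0000 dS/m


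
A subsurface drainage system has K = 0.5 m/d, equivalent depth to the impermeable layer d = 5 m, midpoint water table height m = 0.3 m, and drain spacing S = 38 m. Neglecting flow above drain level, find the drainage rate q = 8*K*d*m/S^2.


q = 8*K*d*m/S^2
q = 8*0.5*5*0.3/38^2
q = 6.0000 / 1444

0.0042 m/d


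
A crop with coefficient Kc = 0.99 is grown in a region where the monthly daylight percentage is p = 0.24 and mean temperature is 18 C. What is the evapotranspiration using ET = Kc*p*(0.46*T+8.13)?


ET = Kc * p * (0.46*T + 8.13)
ET = 0.99 * 0.24 * (0.46*18 + 8.13)
ET = 0.99 * 0.24 * 16.4100

3.8990 mm/day


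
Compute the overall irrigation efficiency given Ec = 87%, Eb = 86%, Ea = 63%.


Ec = 0.87, Eb = 0.86, Ea = 0.63
E = 0.87 * 0.86 * 0.63 * 100 = 47.1366%

47.1366 %


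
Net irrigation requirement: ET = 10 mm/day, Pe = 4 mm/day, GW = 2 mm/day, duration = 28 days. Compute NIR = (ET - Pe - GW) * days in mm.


Daily deficit = ET - Pe - GW = 10 - 4 - 2 = 4 mm/day
NIR = 4 * 28 = 112 mm

112.0000 mm


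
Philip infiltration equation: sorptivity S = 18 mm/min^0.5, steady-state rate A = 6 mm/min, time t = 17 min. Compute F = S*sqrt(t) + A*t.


F = S*sqrt(t) + A*t
F = 18*sqrt(17) + 6*17
F = 18*4.123106 + 102

176.2159 mm


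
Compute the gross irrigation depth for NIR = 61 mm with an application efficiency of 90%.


Ea = 90% = 0.9
GID = NIR / Ea = 61 / 0.9 = 67.7778 mm

67.7778 mm


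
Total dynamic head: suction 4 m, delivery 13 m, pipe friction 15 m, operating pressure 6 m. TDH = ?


TDH = Hs + Hd + hf + Hp = 4 + 13 + 15 + 6 = 38

38 m


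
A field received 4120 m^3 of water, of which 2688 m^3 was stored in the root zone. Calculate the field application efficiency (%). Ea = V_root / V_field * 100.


Ea = V_root / V_field * 100 = 2688 / 4120 * 100 = 65.2427%

65.2427 %


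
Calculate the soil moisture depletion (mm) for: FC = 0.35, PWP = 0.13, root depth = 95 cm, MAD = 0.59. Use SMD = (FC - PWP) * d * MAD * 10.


SMD = (FC - PWP) * d * MAD * 10
SMD = (0.35 - 0.13) * 95 * 0.59 * 10
SMD = 0.2200 * 95 * 0.59 * 10

123.3100 mm


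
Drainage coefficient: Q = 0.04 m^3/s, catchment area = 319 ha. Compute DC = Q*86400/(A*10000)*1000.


DC = Q * 86400 / (A * 10000) * 1000
DC = 0.04 * 86400 / (319 * 10000) * 1000
DC = 3456000.0000 / 3190000

1.0834 mm/day


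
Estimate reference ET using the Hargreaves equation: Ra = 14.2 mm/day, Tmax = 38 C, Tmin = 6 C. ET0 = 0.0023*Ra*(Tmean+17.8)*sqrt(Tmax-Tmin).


Tmean = (Tmax + Tmin)/2 = (38 + 6)/2 = 22.0
ET0 = 0.0023 * 14.2 * (22.0 + 17.8) * sqrt(38 - 6)
ET0 = 0.0023 * 14.2 * 39.8 * 5.656854

7.3532 mm/day


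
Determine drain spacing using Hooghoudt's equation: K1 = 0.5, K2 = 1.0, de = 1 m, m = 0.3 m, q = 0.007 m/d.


S^2 = 8*K2*de*m/q + 4*K1*m^2/q
S^2 = 8*1.0*1*0.3/0.007 + 4*0.5*0.3^2/0.007
S = sqrt(368.5714)

19.1982 m


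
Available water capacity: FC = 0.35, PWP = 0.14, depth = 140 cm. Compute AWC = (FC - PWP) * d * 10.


AWC = (FC - PWP) * d * 10
AWC = (0.35 - 0.14) * 140 * 10
AWC = 0.2100 * 140 * 10

294.0000 mm


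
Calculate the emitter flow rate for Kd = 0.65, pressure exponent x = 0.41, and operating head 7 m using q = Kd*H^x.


q = Kd * H^x = 0.65 * 7^0.41 = 0.65 * 2.220702

1.4435 L/h


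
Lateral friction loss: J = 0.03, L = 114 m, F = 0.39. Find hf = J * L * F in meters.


hf = J * L * F = 0.03 * 114 * 0.39 = 1.3338 m

1.3338 m


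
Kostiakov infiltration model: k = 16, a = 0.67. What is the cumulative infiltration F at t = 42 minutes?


F = k * t^a = 16 * 42^0.67
F = 16 * 12.234241

195.7479 mm


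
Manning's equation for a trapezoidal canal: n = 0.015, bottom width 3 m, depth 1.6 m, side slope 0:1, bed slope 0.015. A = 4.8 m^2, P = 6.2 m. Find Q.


R = A/P = 4.8/6.2 = 0.774194
Q = (1/0.015) * 4.8 * 0.774194^(2/3) * 0.015^0.5

33.0442 m^3/s


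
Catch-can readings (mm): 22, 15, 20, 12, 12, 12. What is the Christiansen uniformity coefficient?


mean = 15.500000 mm
MAD = 3.666667 mm
CU = (1 - 3.666667/15.500000)*100

76.3441 %


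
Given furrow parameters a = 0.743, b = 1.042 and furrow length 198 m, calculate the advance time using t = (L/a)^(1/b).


t = (L/a)^(1/b)
t = (198/0.743)^(1/1.042)
t = 266.487214^(1/1.042)

212.7671 min


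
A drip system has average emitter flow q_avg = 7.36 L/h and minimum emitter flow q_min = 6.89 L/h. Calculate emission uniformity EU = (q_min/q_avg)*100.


EU = (q_min/q_avg)*100 = (6.89/7.36)*100 = 93.6141%

93.6141 %


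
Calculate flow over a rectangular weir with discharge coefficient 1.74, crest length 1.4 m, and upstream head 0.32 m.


Q = C * L * H^(3/2) = 1.74 * 1.4 * 0.32^1.5 = 1.74 * 1.4 * 0.181019

0.4410 m^3/s


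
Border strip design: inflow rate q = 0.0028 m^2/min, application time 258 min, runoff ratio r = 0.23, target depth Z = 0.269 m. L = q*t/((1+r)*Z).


L = q*t/((1+r)*Z)
L = 0.0028*258/((1+0.23)*0.269)
L = 0.7224/0.33087

2.1833 m


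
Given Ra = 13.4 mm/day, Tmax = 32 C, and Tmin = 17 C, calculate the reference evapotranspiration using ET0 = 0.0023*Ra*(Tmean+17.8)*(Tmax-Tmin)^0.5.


Tmean = (Tmax + Tmin)/2 = (32 + 17)/2 = 24.5
ET0 = 0.0023 * 13.4 * (24.5 + 17.8) * sqrt(32 - 17)
ET0 = 0.0023 * 13.4 * 42.3 * 3.872983

5.0492 mm/day


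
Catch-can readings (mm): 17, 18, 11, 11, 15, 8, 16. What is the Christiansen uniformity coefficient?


mean = 13.714286 mm
MAD = 3.183673 mm
CU = (1 - 3.183673/13.714286)*100

76.7857 %
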